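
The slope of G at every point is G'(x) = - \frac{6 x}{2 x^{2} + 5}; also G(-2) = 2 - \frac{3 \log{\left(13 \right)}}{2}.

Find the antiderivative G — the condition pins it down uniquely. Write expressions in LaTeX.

The substitution u = 2 x^{2} + 5 works: G'(x) is exactly (dG/du)*(du/dx) for that inner function.
A general antiderivative is - \frac{3 \log{\left(2 x^{2} + 5 \right)}}{2} + C.
The condition gives C = 2 - \frac{3 \log{\left(13 \right)}}{2} - (- \frac{3 \log{\left(13 \right)}}{2}) = 2.
So G(x) = 2 - \frac{3 \log{\left(2 x^{2} + 5 \right)}}{2}.
Check: d/dx[2 - \frac{3 \log{\left(2 x^{2} + 5 \right)}}{2}] = - \frac{6 x}{2 x^{2} + 5} = G'(x).

G(x) = 2 - \frac{3 \log{\left(2 x^{2} + 5 \right)}}{2}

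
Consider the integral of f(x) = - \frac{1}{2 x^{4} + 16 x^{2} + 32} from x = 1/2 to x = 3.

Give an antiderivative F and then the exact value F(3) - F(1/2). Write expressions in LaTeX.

Antiderivative: F(x) = - \frac{x}{16 x^{2} + 64} - \frac{\operatorname{atan}{\left(\frac{x}{2} \right)}}{32}; value = - \frac{\operatorname{atan}{\left(\frac{3}{2} \right)}}{32} - \frac{25}{3536} + \frac{\operatorname{atan}{\left(\frac{1}{4} \right)}}{32}

Any candidate F(x) must reproduce f(x) exactly when differentiated.
F(x) = - \frac{x}{16 x^{2} + 64} - \frac{\operatorname{atan}{\left(\frac{x}{2} \right)}}{32} is an antiderivative of f.
Check: d/dx[- \frac{x}{16 x^{2} + 64} - \frac{\operatorname{atan}{\left(\frac{x}{2} \right)}}{32}] = - \frac{1}{2 x^{4} + 16 x^{2} + 32} = f(x).
F(3) = - \frac{\operatorname{atan}{\left(\frac{3}{2} \right)}}{32} - \frac{3}{208}; F(1/2) = - \frac{\operatorname{atan}{\left(\frac{1}{4} \right)}}{32} - \frac{1}{136}.
Integral = F(3) - F(1/2) = - \frac{\operatorname{atan}{\left(\frac{3}{2} \right)}}{32} - \frac{25}{3536} + \frac{\operatorname{atan}{\left(\frac{1}{4} \right)}}{32}.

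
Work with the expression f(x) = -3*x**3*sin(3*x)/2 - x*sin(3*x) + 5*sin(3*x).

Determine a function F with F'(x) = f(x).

Integrate term by term and add the pieces.
Check: d/dx[(3*x**3*cos(3*x) - 3*x**2*sin(3*x) - 10*cos(3*x))/6] = -3*x**3*sin(3*x)/2 - x*sin(3*x) + 5*sin(3*x) = f(x).

An antiderivative is F(x) = (3*x**3*cos(3*x) - 3*x**2*sin(3*x) - 10*cos(3*x))/6.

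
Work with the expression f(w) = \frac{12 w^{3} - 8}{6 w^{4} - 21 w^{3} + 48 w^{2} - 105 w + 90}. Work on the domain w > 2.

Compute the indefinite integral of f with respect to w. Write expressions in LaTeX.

F(w) = \frac{88 \log{\left(w - 2 \right)}}{27} - \frac{130 \log{\left(w - \frac{3}{2} \right)}}{87} + \frac{92 \log{\left(w^{2} + 5 \right)}}{783} + \frac{2132 \sqrt{5} \operatorname{atan}{\left(\frac{\sqrt{5} w}{5} \right)}}{3915} + C

Factor the denominator (3 \left(w - 2\right) \left(2 w - 3\right) \left(w^{2} + 5\right)) and decompose: f = \frac{4 \left(46 w + 533\right)}{783 \left(w^{2} + 5\right)} - \frac{260}{87 \left(2 w - 3\right)} + \frac{88}{27 \left(w - 2\right)}; each piece integrates to a log, atan, or power term.
Check: d/dw[\frac{88 \log{\left(w - 2 \right)}}{27} - \frac{130 \log{\left(w - \frac{3}{2} \right)}}{87} + \frac{92 \log{\left(w^{2} + 5 \right)}}{783} + \frac{2132 \sqrt{5} \operatorname{atan}{\left(\frac{\sqrt{5} w}{5} \right)}}{3915}] = \frac{12 w^{3} - 8}{6 w^{4} - 21 w^{3} + 48 w^{2} - 105 w + 90} = f(w).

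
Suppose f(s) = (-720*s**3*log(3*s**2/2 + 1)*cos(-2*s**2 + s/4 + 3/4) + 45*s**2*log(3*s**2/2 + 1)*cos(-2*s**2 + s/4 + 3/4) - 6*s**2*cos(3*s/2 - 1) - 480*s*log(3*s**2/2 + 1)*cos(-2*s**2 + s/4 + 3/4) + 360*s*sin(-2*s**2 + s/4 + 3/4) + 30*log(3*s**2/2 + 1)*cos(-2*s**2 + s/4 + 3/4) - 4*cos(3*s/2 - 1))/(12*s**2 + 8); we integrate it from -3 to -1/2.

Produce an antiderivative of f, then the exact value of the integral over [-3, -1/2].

Antiderivative: F(s) = 15*log(3*s**2/2 + 1)*sin(-2*s**2 + s/4 + 3/4) - sin(3*s/2 - 1)/3; value = 15*log(29/2)*sin(18) - sin(11/2)/3 + sin(7/4)/3 + 15*log(11/8)*sin(1/8)

Since d/ds undoes antidifferentiation here, F'(s) = f(s) is required of F(s).
F(s) = 15*log(3*s**2/2 + 1)*sin(-2*s**2 + s/4 + 3/4) - sin(3*s/2 - 1)/3 is an antiderivative of f.
Check: d/ds[15*log(3*s**2/2 + 1)*sin(-2*s**2 + s/4 + 3/4) - sin(3*s/2 - 1)/3] = (-720*s**3*log(3*s**2/2 + 1)*cos(-2*s**2 + s/4 + 3/4) + 45*s**2*log(3*s**2/2 + 1)*cos(-2*s**2 + s/4 + 3/4) - 6*s**2*cos(3*s/2 - 1) - 480*s*log(3*s**2/2 + 1)*cos(-2*s**2 + s/4 + 3/4) + 360*s*sin(-2*s**2 + s/4 + 3/4) + 30*log(3*s**2/2 + 1)*cos(-2*s**2 + s/4 + 3/4) - 4*cos(3*s/2 - 1))/(12*s**2 + 8) = f(s).
F(-1/2) = sin(7/4)/3 + 15*log(11/8)*sin(1/8); F(-3) = sin(11/2)/3 - 15*log(29/2)*sin(18).
Integral = F(-1/2) - F(-3) = 15*log(29/2)*sin(18) - sin(11/2)/3 + sin(7/4)/3 + 15*log(11/8)*sin(1/8).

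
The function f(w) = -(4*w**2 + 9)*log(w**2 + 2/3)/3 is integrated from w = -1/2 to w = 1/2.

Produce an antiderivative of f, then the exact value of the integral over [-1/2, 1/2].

A first test for any F(w): its w-derivative must equal f(w) identically.
F(w) = 8*w**3/27 + 146*w/27 + (-4*w**3/9 - 3*w)*log(w**2 + 2/3) - 146*sqrt(6)*atan(sqrt(6)*w/2)/81 is an antiderivative of f.
Check: d/dw[8*w**3/27 + 146*w/27 + (-4*w**3/9 - 3*w)*log(w**2 + 2/3) - 146*sqrt(6)*atan(sqrt(6)*w/2)/81] = -4*w**2*log(w**2 + 2/3)/3 - 3*log(w**2 + 2/3), which equals f(w).
F(1/2) = -146*sqrt(6)*atan(sqrt(6)/4)/81 - 14*log(11/12)/9 + 74/27; F(-1/2) = -74/27 + 14*log(11/12)/9 + 146*sqrt(6)*atan(sqrt(6)/4)/81.
Integral = F(1/2) - F(-1/2) = -292*sqrt(6)*atan(sqrt(6)/4)/81 - 28*log(11/12)/9 + 148/27.

Antiderivative: F(w) = 8*w**3/27 + 146*w/27 + (-4*w**3/9 - 3*w)*log(w**2 + 2/3) - 146*sqrt(6)*atan(sqrt(6)*w/2)/81; value = -292*sqrt(6)*atan(sqrt(6)/4)/81 - 28*log(11/12)/9 + 148/27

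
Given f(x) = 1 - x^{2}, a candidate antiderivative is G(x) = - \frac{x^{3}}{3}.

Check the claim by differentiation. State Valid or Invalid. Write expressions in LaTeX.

Invalid: d/dx[G] - f = -1, which is not 0.

d/dx[G] = - x^{2}
d/dx[G] - f(x) = -1 != 0.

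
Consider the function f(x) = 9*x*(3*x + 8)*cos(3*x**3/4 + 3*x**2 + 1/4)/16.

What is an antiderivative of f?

f matches the chain-rule pattern g'(h)*h' with inner function h(x) = 3*x**3/4 + 3*x**2 + 1/4; substituting u = h(x) collapses the integral.
Check: d/dx[3*sin(3*x**3/4 + 3*x**2 + 1/4)/4] = 27*x**2*cos(3*x**3/4 + 3*x**2 + 1/4)/16 + 9*x*cos(3*x**3/4 + 3*x**2 + 1/4)/2, which equals f(x).

An antiderivative is F(x) = 3*sin(3*x**3/4 + 3*x**2 + 1/4)/4.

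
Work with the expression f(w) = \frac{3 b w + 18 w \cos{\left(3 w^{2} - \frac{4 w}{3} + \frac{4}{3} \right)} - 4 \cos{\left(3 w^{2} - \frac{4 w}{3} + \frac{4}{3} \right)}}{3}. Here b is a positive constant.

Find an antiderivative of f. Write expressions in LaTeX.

An antiderivative is F(w) = \frac{b w^{2}}{2} + \sin{\left(3 w^{2} - \frac{4 w}{3} + \frac{4}{3} \right)}.

Differentiate the proposed F(w) back; it has to land on f(w) exactly.
Check: d/dw[\frac{b w^{2}}{2} + \sin{\left(3 w^{2} - \frac{4 w}{3} + \frac{4}{3} \right)}] = b w + 6 w \cos{\left(3 w^{2} - \frac{4 w}{3} + \frac{4}{3} \right)} - \frac{4 \cos{\left(3 w^{2} - \frac{4 w}{3} + \frac{4}{3} \right)}}{3}, which equals f(w).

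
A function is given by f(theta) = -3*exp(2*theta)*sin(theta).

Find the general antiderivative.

F(theta) = -6*exp(2*theta)*sin(theta)/5 + 3*exp(2*theta)*cos(theta)/5 + C

Check any antiderivative F(theta) by computing F'(theta) and comparing it with f(theta).
Check: d/dtheta[-6*exp(2*theta)*sin(theta)/5 + 3*exp(2*theta)*cos(theta)/5] = -3*exp(2*theta)*sin(theta) = f(theta).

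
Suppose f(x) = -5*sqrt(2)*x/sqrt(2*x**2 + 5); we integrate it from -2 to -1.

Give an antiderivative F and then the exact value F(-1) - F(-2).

Antiderivative: F(x) = -5*sqrt(x**2 + 5/2); value = -5*sqrt(14)/2 + 5*sqrt(26)/2

f matches the chain-rule pattern g'(h)*h' with inner function h(x) = x**2 + 5/2; substituting u = h(x) collapses the integral.
F(x) = -5*sqrt(x**2 + 5/2) is an antiderivative of f.
Check: d/dx[-5*sqrt(x**2 + 5/2)] = -5*sqrt(2)*x/sqrt(2*x**2 + 5) = f(x).
F(-1) = -5*sqrt(14)/2; F(-2) = -5*sqrt(26)/2.
Integral = F(-1) - F(-2) = -5*sqrt(14)/2 + 5*sqrt(26)/2.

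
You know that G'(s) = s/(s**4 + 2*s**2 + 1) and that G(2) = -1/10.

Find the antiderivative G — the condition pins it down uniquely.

G'(s) matches the chain-rule pattern g'(h)*h' with inner function h(s) = 2*s**2 + 2; substituting u = h(s) collapses the integral.
A general antiderivative is -1/(2*s**2 + 2) + C.
The condition gives C = -1/10 - (-1/10) = 0.
So G(s) = -1/(2*s**2 + 2).
Check: d/ds[-1/(2*s**2 + 2)] = s/(s**4 + 2*s**2 + 1) = G'(s).

G(s) = -1/(2*s**2 + 2)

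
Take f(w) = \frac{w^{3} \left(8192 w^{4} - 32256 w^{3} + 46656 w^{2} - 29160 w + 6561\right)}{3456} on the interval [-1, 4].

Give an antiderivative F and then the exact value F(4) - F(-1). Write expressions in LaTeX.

f matches the chain-rule pattern g'(h)*h' with inner function h(w) = \frac{2 w^{2}}{3} - \frac{3 w}{4}; substituting u = h(w) collapses the integral.
F(w) = \frac{8 w^{8}}{27} - \frac{4 w^{7}}{3} + \frac{9 w^{6}}{4} - \frac{27 w^{5}}{16} + \frac{243 w^{4}}{512} is an antiderivative of f.
Check: d/dw[\frac{8 w^{8}}{27} - \frac{4 w^{7}}{3} + \frac{9 w^{6}}{4} - \frac{27 w^{5}}{16} + \frac{243 w^{4}}{512}] = \frac{64 w^{7}}{27} - \frac{28 w^{6}}{3} + \frac{27 w^{5}}{2} - \frac{135 w^{4}}{16} + \frac{243 w^{3}}{128}, which equals f(w).
F(4) = \frac{279841}{54}; F(-1) = \frac{83521}{13824}.
Integral = F(4) - F(-1) = \frac{23851925}{4608}.

Antiderivative: F(w) = \frac{8 w^{8}}{27} - \frac{4 w^{7}}{3} + \frac{9 w^{6}}{4} - \frac{27 w^{5}}{16} + \frac{243 w^{4}}{512}; value = \frac{23851925}{4608}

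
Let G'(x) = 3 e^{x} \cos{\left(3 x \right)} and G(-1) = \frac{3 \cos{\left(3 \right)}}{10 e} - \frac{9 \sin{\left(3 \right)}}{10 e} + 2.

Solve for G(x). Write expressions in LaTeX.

Whatever form G(x) takes, its d/dx must return the stated G'(x).
A general antiderivative is \frac{9 e^{x} \sin{\left(3 x \right)}}{10} + \frac{3 e^{x} \cos{\left(3 x \right)}}{10} + C.
The condition gives C = \frac{3 \cos{\left(3 \right)}}{10 e} - \frac{9 \sin{\left(3 \right)}}{10 e} + 2 - (\frac{3 \cos{\left(3 \right)}}{10 e} - \frac{9 \sin{\left(3 \right)}}{10 e}) = 2.
So G(x) = \frac{9 e^{x} \sin{\left(3 x \right)} + 3 e^{x} \cos{\left(3 x \right)} + 20}{10}.
Check: d/dx[\frac{9 e^{x} \sin{\left(3 x \right)} + 3 e^{x} \cos{\left(3 x \right)} + 20}{10}] = 3 e^{x} \cos{\left(3 x \right)} = G'(x).

G(x) = \frac{9 e^{x} \sin{\left(3 x \right)} + 3 e^{x} \cos{\left(3 x \right)} + 20}{10}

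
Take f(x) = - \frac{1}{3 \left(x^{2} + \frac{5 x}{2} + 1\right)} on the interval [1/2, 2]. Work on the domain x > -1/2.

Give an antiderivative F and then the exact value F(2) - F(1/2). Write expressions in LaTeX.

The denominator factors as 3 \left(x + 2\right) \left(2 x + 1\right); partial fractions split f into directly integrable pieces: - \frac{4}{9 \left(2 x + 1\right)} + \frac{2}{9 \left(x + 2\right)}.
F(x) = \frac{2 \left(- \log{\left(x + \frac{1}{2} \right)} + \log{\left(x + 2 \right)}\right)}{9} is an antiderivative of f.
Check: d/dx[\frac{2 \left(- \log{\left(x + \frac{1}{2} \right)} + \log{\left(x + 2 \right)}\right)}{9}] = - \frac{2}{6 x^{2} + 15 x + 6}, which equals f(x).
F(2) = - \frac{2 \log{\left(\frac{5}{2} \right)}}{9} + \frac{2 \log{\left(4 \right)}}{9}; F(1/2) = \frac{2 \log{\left(\frac{5}{2} \right)}}{9}.
Integral = F(2) - F(1/2) = - \frac{4 \log{\left(\frac{5}{2} \right)}}{9} + \frac{2 \log{\left(4 \right)}}{9}.

Antiderivative: F(x) = \frac{2 \left(- \log{\left(x + \frac{1}{2} \right)} + \log{\left(x + 2 \right)}\right)}{9}; value = - \frac{4 \log{\left(\frac{5}{2} \right)}}{9} + \frac{2 \log{\left(4 \right)}}{9}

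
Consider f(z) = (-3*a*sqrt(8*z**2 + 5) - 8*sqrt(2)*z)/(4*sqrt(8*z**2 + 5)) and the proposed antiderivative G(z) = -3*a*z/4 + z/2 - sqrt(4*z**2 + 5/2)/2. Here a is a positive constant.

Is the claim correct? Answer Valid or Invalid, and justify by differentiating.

d/dz[G] = (-3*a*sqrt(8*z**2 + 5) - 8*sqrt(2)*z + 2*sqrt(8*z**2 + 5))/(4*sqrt(8*z**2 + 5))
d/dz[G] - f(z) = 1/2 != 0.

Invalid: d/dz[G] - f = 1/2, which is not 0.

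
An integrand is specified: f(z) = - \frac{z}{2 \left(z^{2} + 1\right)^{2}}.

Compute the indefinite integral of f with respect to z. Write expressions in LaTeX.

The substitution u = 2 z^{2} + 2 works: f is exactly (dF/du)*(du/dz) for that inner function.
Check: d/dz[\frac{1}{4 z^{2} + 4}] = - \frac{z}{2 z^{4} + 4 z^{2} + 2}, which equals f(z).

F(z) = \frac{1}{4 z^{2} + 4} + C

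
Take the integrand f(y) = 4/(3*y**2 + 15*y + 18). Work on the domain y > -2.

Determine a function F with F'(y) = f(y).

An antiderivative is F(y) = 4*(log(y + 2) - log(y + 3))/3.

Factor the denominator (3*(y + 2)*(y + 3)) and decompose: f = -4/(3*(y + 3)) + 4/(3*(y + 2)); each piece integrates to a log, atan, or power term.
Check: d/dy[4*(log(y + 2) - log(y + 3))/3] = 4/(3*y**2 + 15*y + 18) = f(y).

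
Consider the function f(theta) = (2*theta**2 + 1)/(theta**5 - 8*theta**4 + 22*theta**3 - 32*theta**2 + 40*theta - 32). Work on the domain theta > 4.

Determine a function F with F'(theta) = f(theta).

Factor the denominator ((theta - 4)*(theta - 2)**2*(theta**2 + 2)) and decompose: f = theta/(12*(theta**2 + 2)) - 13/(24*(theta - 2)) - 3/(4*(theta - 2)**2) + 11/(24*(theta - 4)); each piece integrates to a log, atan, or power term.
Check: d/dtheta[11*log(theta - 4)/24 - 13*log(theta - 2)/24 + log(theta**2 + 2)/24 + 3/(4*theta - 8)] = (2*theta**2 + 1)/(theta**5 - 8*theta**4 + 22*theta**3 - 32*theta**2 + 40*theta - 32) = f(theta).

An antiderivative is F(theta) = 11*log(theta - 4)/24 - 13*log(theta - 2)/24 + log(theta**2 + 2)/24 + 3/(4*theta - 8).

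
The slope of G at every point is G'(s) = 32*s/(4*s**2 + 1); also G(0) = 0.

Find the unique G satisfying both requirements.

G'(s) matches the chain-rule pattern g'(h)*h' with inner function h(s) = 4*s**2 + 1; substituting u = h(s) collapses the integral.
A general antiderivative is 4*log(4*s**2 + 1) + C.
The condition gives C = 0 - (0) = 0.
So G(s) = 4*log(4*s**2 + 1).
Check: d/ds[4*log(4*s**2 + 1)] = 32*s/(4*s**2 + 1) = G'(s).

G(s) = 4*log(4*s**2 + 1)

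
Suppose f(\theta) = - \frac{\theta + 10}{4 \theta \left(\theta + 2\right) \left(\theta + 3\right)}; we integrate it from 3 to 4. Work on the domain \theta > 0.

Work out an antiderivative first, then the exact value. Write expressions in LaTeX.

Antiderivative: F(\theta) = \frac{- 5 \log{\left(\theta \right)} + 12 \log{\left(\theta + 2 \right)} - 7 \log{\left(\theta + 3 \right)}}{12}; value = - \log{\left(5 \right)} - \frac{7 \log{\left(7 \right)}}{12} - \frac{5 \log{\left(4 \right)}}{12} + \frac{5 \log{\left(3 \right)}}{12} + \frac{19 \log{\left(6 \right)}}{12}

Factor the denominator (4 \theta \left(\theta + 2\right) \left(\theta + 3\right)) and decompose: f = - \frac{7}{12 \left(\theta + 3\right)} + \frac{1}{\theta + 2} - \frac{5}{12 \theta}; each piece integrates to a log, atan, or power term.
F(\theta) = \frac{- 5 \log{\left(\theta \right)} + 12 \log{\left(\theta + 2 \right)} - 7 \log{\left(\theta + 3 \right)}}{12} is an antiderivative of f.
Check: d/d\theta[\frac{- 5 \log{\left(\theta \right)} + 12 \log{\left(\theta + 2 \right)} - 7 \log{\left(\theta + 3 \right)}}{12}] = \frac{- \theta - 10}{4 \theta^{3} + 20 \theta^{2} + 24 \theta}, which equals f(\theta).
F(4) = - \frac{7 \log{\left(7 \right)}}{12} - \frac{5 \log{\left(4 \right)}}{12} + \log{\left(6 \right)}; F(3) = - \frac{7 \log{\left(6 \right)}}{12} - \frac{5 \log{\left(3 \right)}}{12} + \log{\left(5 \right)}.
Integral = F(4) - F(3) = - \log{\left(5 \right)} - \frac{7 \log{\left(7 \right)}}{12} - \frac{5 \log{\left(4 \right)}}{12} + \frac{5 \log{\left(3 \right)}}{12} + \frac{19 \log{\left(6 \right)}}{12}.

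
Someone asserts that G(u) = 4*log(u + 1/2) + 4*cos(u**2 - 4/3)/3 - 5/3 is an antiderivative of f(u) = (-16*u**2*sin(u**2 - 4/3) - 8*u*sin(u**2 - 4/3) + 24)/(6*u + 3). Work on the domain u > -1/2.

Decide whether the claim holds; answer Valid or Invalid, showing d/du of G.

Valid - differentiating G returns exactly f.

d/du[G] = (-16*u**2*sin(u**2 - 4/3) - 8*u*sin(u**2 - 4/3) + 24)/(6*u + 3)
This equals f(u) exactly, so the claim holds.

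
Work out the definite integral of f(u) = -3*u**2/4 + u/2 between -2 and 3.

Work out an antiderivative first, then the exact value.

Antiderivative: F(u) = u**2*(1 - u)/4; value = -15/2

The integrand splits into summands that can be handled one at a time.
F(u) = u**2*(1 - u)/4 is an antiderivative of f.
Check: d/du[u**2*(1 - u)/4] = -3*u**2/4 + u/2 = f(u).
F(3) = -9/2; F(-2) = 3.
Integral = F(3) - F(-2) = -15/2.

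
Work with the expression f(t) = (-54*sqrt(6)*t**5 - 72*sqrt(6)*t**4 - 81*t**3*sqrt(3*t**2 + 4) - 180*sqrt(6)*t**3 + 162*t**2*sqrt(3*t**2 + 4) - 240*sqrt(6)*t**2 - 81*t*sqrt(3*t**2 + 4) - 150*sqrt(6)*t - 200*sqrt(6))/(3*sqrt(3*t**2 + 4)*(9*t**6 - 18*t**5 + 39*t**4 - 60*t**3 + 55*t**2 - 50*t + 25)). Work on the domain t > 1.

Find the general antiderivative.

F(t) = 3/(2*(t**2 + 5/3)) + 4*sqrt(t**2/2 + 2/3)/(t - 1) + C

A candidate is checked by its d/dt: the result must match f(t).
Check: d/dt[3/(2*(t**2 + 5/3)) + 4*sqrt(t**2/2 + 2/3)/(t - 1)] = (-54*sqrt(6)*t**5 - 72*sqrt(6)*t**4 - 81*t**3*sqrt(3*t**2 + 4) - 180*sqrt(6)*t**3 + 162*t**2*sqrt(3*t**2 + 4) - 240*sqrt(6)*t**2 - 81*t*sqrt(3*t**2 + 4) - 150*sqrt(6)*t - 200*sqrt(6))/(27*t**6*sqrt(3*t**2 + 4) - 54*t**5*sqrt(3*t**2 + 4) + 117*t**4*sqrt(3*t**2 + 4) - 180*t**3*sqrt(3*t**2 + 4) + 165*t**2*sqrt(3*t**2 + 4) - 150*t*sqrt(3*t**2 + 4) + 75*sqrt(3*t**2 + 4)), which equals f(t).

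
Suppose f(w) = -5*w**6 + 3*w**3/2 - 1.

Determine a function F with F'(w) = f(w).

An antiderivative is F(w) = -5*w**7/7 + 3*w**4/8 - w.

Integrate term by term and add the pieces.
Check: d/dw[-5*w**7/7 + 3*w**4/8 - w] = -5*w**6 + 3*w**3/2 - 1 = f(w).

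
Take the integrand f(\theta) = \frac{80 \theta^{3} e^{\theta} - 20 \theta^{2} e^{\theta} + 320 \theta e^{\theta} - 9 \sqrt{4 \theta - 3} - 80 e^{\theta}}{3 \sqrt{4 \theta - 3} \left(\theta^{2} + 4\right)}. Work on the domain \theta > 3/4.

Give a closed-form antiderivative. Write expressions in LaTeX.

Any candidate F(\theta) must reproduce f(\theta) exactly when differentiated.
Check: d/d\theta[- \frac{- 40 \sqrt{4 \theta - 3} e^{\theta} + 9 \operatorname{atan}{\left(\frac{\theta}{2} \right)}}{6}] = \frac{80 \theta^{3} e^{\theta} - 20 \theta^{2} e^{\theta} + 320 \theta e^{\theta} - 9 \sqrt{4 \theta - 3} - 80 e^{\theta}}{3 \theta^{2} \sqrt{4 \theta - 3} + 12 \sqrt{4 \theta - 3}}, which equals f(\theta).

An antiderivative is F(\theta) = - \frac{- 40 \sqrt{4 \theta - 3} e^{\theta} + 9 \operatorname{atan}{\left(\frac{\theta}{2} \right)}}{6}.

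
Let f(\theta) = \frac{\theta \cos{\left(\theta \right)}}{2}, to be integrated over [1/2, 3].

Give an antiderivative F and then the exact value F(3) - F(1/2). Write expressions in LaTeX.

Antiderivative: F(\theta) = \frac{\theta \sin{\left(\theta \right)}}{2} + \frac{\cos{\left(\theta \right)}}{2}; value = \frac{\cos{\left(3 \right)}}{2} - \frac{\cos{\left(\frac{1}{2} \right)}}{2} - \frac{\sin{\left(\frac{1}{2} \right)}}{4} + \frac{3 \sin{\left(3 \right)}}{2}

For F(\theta) to be correct the identity F'(\theta) - f(\theta) = 0 must hold.
F(\theta) = \frac{\theta \sin{\left(\theta \right)}}{2} + \frac{\cos{\left(\theta \right)}}{2} is an antiderivative of f.
Check: d/d\theta[\frac{\theta \sin{\left(\theta \right)}}{2} + \frac{\cos{\left(\theta \right)}}{2}] = \frac{\theta \cos{\left(\theta \right)}}{2} = f(\theta).
F(3) = \frac{\cos{\left(3 \right)}}{2} + \frac{3 \sin{\left(3 \right)}}{2}; F(1/2) = \frac{\sin{\left(\frac{1}{2} \right)}}{4} + \frac{\cos{\left(\frac{1}{2} \right)}}{2}.
Integral = F(3) - F(1/2) = \frac{\cos{\left(3 \right)}}{2} - \frac{\cos{\left(\frac{1}{2} \right)}}{2} - \frac{\sin{\left(\frac{1}{2} \right)}}{4} + \frac{3 \sin{\left(3 \right)}}{2}.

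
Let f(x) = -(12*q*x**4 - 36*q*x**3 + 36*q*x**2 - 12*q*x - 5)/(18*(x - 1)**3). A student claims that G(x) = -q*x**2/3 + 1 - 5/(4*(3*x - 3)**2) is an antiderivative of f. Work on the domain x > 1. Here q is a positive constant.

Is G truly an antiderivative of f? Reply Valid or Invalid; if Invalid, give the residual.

d/dx[G] = (-12*q*x**4 + 36*q*x**3 - 36*q*x**2 + 12*q*x + 5)/(18*x**3 - 54*x**2 + 54*x - 18)
This equals f(x) exactly, so the claim holds.

Valid - the claim checks out under differentiation.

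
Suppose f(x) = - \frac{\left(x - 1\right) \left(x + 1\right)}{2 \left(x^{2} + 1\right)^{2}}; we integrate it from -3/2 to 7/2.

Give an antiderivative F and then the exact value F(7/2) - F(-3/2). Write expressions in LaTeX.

Recognize the product-rule pattern: f = u'v + uv' with u = x, v = \frac{1}{2 x^{2} + 2}, so integration by parts undoes it.
F(x) = \frac{x}{2 x^{2} + 2} is an antiderivative of f.
Check: d/dx[\frac{x}{2 x^{2} + 2}] = \frac{1 - x^{2}}{2 x^{4} + 4 x^{2} + 2}, which equals f(x).
F(7/2) = \frac{7}{53}; F(-3/2) = - \frac{3}{13}.
Integral = F(7/2) - F(-3/2) = \frac{250}{689}.

Antiderivative: F(x) = \frac{x}{2 x^{2} + 2}; value = \frac{250}{689}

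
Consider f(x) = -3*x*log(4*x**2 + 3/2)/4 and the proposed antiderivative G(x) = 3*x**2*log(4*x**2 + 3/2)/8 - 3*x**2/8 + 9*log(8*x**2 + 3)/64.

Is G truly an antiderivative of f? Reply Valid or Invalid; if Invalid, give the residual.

Invalid: d/dx[G] - f = 3*x*log(4*x**2 + 3/2)/2, which is not 0.

d/dx[G] = 3*x*log(4*x**2 + 3/2)/4
d/dx[G] - f(x) = 3*x*log(4*x**2 + 3/2)/2 != 0.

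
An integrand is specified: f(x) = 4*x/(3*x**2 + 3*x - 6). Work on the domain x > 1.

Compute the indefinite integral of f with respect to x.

Factor the denominator (3*(x - 1)*(x + 2)) and decompose: f = 8/(9*(x + 2)) + 4/(9*(x - 1)); each piece integrates to a log, atan, or power term.
Check: d/dx[4*(log(x - 1) + 2*log(x + 2))/9] = 4*x/(3*x**2 + 3*x - 6) = f(x).

F(x) = 4*(log(x - 1) + 2*log(x + 2))/9 + C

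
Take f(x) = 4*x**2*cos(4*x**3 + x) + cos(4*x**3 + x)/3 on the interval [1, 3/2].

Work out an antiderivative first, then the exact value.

Antiderivative: F(x) = sin(4*x**3 + x)/3; value = sin(15)/3 - sin(5)/3

The substitution u = 4*x**3 + x works: f is exactly (dF/du)*(du/dx) for that inner function.
F(x) = sin(4*x**3 + x)/3 is an antiderivative of f.
Check: d/dx[sin(4*x**3 + x)/3] = 4*x**2*cos(4*x**3 + x) + cos(4*x**3 + x)/3 = f(x).
F(3/2) = sin(15)/3; F(1) = sin(5)/3.
Integral = F(3/2) - F(1) = sin(15)/3 - sin(5)/3.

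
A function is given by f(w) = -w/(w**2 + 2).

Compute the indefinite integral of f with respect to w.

F(w) = -log(w**2 + 2)/2 + C

f matches the chain-rule pattern g'(h)*h' with inner function h(w) = w**2 + 2; substituting u = h(w) collapses the integral.
Check: d/dw[-log(w**2 + 2)/2] = -w/(w**2 + 2) = f(w).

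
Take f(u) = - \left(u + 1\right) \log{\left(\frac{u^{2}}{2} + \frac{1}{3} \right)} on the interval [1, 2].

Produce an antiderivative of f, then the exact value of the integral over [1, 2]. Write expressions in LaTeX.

Antiderivative: F(u) = - \frac{3 u^{2} \log{\left(\frac{u^{2}}{2} + \frac{1}{3} \right)} - 3 u^{2} + 6 u \log{\left(\frac{u^{2}}{2} + \frac{1}{3} \right)} - 12 u + 2 \log{\left(u^{2} + \frac{2}{3} \right)} + 4 \sqrt{6} \operatorname{atan}{\left(\frac{\sqrt{6} u}{2} \right)}}{6}; value = - 4 \log{\left(\frac{7}{3} \right)} - \frac{2 \sqrt{6} \operatorname{atan}{\left(\sqrt{6} \right)}}{3} - \frac{\log{\left(\frac{14}{3} \right)}}{3} + \frac{3 \log{\left(\frac{5}{6} \right)}}{2} + \frac{\log{\left(\frac{5}{3} \right)}}{3} + \frac{2 \sqrt{6} \operatorname{atan}{\left(\frac{\sqrt{6}}{2} \right)}}{3} + \frac{7}{2}

Whatever form F(u) takes, F'(u) = f(u) is non-negotiable.
F(u) = - \frac{3 u^{2} \log{\left(\frac{u^{2}}{2} + \frac{1}{3} \right)} - 3 u^{2} + 6 u \log{\left(\frac{u^{2}}{2} + \frac{1}{3} \right)} - 12 u + 2 \log{\left(u^{2} + \frac{2}{3} \right)} + 4 \sqrt{6} \operatorname{atan}{\left(\frac{\sqrt{6} u}{2} \right)}}{6} is an antiderivative of f.
Check: d/du[- \frac{3 u^{2} \log{\left(\frac{u^{2}}{2} + \frac{1}{3} \right)} - 3 u^{2} + 6 u \log{\left(\frac{u^{2}}{2} + \frac{1}{3} \right)} - 12 u + 2 \log{\left(u^{2} + \frac{2}{3} \right)} + 4 \sqrt{6} \operatorname{atan}{\left(\frac{\sqrt{6} u}{2} \right)}}{6}] = - u \log{\left(3 u^{2} + 2 \right)} + u \log{\left(6 \right)} - \log{\left(3 u^{2} + 2 \right)} + \log{\left(6 \right)}, which equals f(u).
F(2) = - 4 \log{\left(\frac{7}{3} \right)} - \frac{2 \sqrt{6} \operatorname{atan}{\left(\sqrt{6} \right)}}{3} - \frac{\log{\left(\frac{14}{3} \right)}}{3} + 6; F(1) = - \frac{2 \sqrt{6} \operatorname{atan}{\left(\frac{\sqrt{6}}{2} \right)}}{3} - \frac{\log{\left(\frac{5}{3} \right)}}{3} - \frac{3 \log{\left(\frac{5}{6} \right)}}{2} + \frac{5}{2}.
Integral = F(2) - F(1) = - 4 \log{\left(\frac{7}{3} \right)} - \frac{2 \sqrt{6} \operatorname{atan}{\left(\sqrt{6} \right)}}{3} - \frac{\log{\left(\frac{14}{3} \right)}}{3} + \frac{3 \log{\left(\frac{5}{6} \right)}}{2} + \frac{\log{\left(\frac{5}{3} \right)}}{3} + \frac{2 \sqrt{6} \operatorname{atan}{\left(\frac{\sqrt{6}}{2} \right)}}{3} + \frac{7}{2}.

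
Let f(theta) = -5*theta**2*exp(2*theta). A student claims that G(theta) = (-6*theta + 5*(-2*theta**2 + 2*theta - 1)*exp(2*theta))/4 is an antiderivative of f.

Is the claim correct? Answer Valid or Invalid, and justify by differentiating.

Invalid: d/dtheta[G] - f = -3/2, which is not 0.

d/dtheta[G] = -5*theta**2*exp(2*theta) - 3/2
d/dtheta[G] - f(theta) = -3/2 != 0.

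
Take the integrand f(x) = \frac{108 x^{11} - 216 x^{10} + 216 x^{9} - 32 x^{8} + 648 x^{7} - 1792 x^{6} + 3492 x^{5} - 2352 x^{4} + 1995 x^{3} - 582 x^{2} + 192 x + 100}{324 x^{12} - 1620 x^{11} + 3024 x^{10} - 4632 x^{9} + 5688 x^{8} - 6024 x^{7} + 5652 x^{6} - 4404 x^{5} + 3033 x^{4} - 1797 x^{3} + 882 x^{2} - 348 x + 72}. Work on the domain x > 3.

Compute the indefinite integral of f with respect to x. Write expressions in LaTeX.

F(x) = \frac{\log{\left(x - 3 \right)}}{3} - \frac{1}{3 \left(x^{4} + x^{2} + \frac{1}{2}\right)} + \frac{2}{\left(3 x - 2\right)^{2}} + C

A candidate is checked by its d/dx: the result must match f(x).
Check: d/dx[\frac{\log{\left(x - 3 \right)}}{3} - \frac{1}{3 \left(x^{4} + x^{2} + \frac{1}{2}\right)} + \frac{2}{\left(3 x - 2\right)^{2}}] = \frac{108 x^{11} - 216 x^{10} + 216 x^{9} - 32 x^{8} + 648 x^{7} - 1792 x^{6} + 3492 x^{5} - 2352 x^{4} + 1995 x^{3} - 582 x^{2} + 192 x + 100}{324 x^{12} - 1620 x^{11} + 3024 x^{10} - 4632 x^{9} + 5688 x^{8} - 6024 x^{7} + 5652 x^{6} - 4404 x^{5} + 3033 x^{4} - 1797 x^{3} + 882 x^{2} - 348 x + 72} = f(x).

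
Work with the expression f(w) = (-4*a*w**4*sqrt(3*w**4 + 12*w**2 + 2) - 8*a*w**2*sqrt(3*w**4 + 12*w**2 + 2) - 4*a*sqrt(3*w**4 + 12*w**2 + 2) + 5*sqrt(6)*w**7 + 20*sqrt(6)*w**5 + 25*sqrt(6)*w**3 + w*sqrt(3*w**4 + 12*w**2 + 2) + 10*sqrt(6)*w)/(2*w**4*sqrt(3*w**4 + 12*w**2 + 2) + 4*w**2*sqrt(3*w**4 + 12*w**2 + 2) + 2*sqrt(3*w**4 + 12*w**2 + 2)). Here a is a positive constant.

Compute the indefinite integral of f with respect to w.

F(w) = (-8*sqrt(6)*a*w**3 - 8*sqrt(6)*a*w + 10*w**2*sqrt(3*w**4 + 12*w**2 + 2) + 10*sqrt(3*w**4 + 12*w**2 + 2) - sqrt(6))/(4*sqrt(6)*w**2 + 4*sqrt(6)) + C

Since d/dw undoes antidifferentiation here, F'(w) = f(w) is required of F(w).
Check: d/dw[(-8*sqrt(6)*a*w**3 - 8*sqrt(6)*a*w + 10*w**2*sqrt(3*w**4 + 12*w**2 + 2) + 10*sqrt(3*w**4 + 12*w**2 + 2) - sqrt(6))/(4*sqrt(6)*w**2 + 4*sqrt(6))] = (-4*a*w**4*sqrt(3*w**4 + 12*w**2 + 2) - 8*a*w**2*sqrt(3*w**4 + 12*w**2 + 2) - 4*a*sqrt(3*w**4 + 12*w**2 + 2) + 5*sqrt(6)*w**7 + 20*sqrt(6)*w**5 + 25*sqrt(6)*w**3 + w*sqrt(3*w**4 + 12*w**2 + 2) + 10*sqrt(6)*w)/(2*w**4*sqrt(3*w**4 + 12*w**2 + 2) + 4*w**2*sqrt(3*w**4 + 12*w**2 + 2) + 2*sqrt(3*w**4 + 12*w**2 + 2)) = f(w).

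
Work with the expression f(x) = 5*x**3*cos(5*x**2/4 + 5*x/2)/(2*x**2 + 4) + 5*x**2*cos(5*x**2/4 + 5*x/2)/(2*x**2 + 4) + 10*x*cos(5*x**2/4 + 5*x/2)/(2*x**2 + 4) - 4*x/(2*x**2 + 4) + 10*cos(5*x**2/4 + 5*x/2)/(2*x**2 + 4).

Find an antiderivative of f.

The integrand splits into summands that can be handled one at a time.
Check: d/dx[-log(x**2 + 2) + sin(5*x**2/4 + 5*x/2)] = (5*x**3*cos(5*x**2/4 + 5*x/2) + 5*x**2*cos(5*x**2/4 + 5*x/2) + 10*x*cos(5*x**2/4 + 5*x/2) - 4*x + 10*cos(5*x**2/4 + 5*x/2))/(2*x**2 + 4), which equals f(x).

An antiderivative is F(x) = -log(x**2 + 2) + sin(5*x**2/4 + 5*x/2).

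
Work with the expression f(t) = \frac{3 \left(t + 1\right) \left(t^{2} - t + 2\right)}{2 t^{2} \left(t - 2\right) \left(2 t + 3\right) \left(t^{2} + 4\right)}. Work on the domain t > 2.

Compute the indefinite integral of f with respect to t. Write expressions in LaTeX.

The denominator factors as 2 t^{2} \left(t - 2\right) \left(2 t + 3\right) \left(t^{2} + 4\right); partial fractions split f into directly integrable pieces: - \frac{3 \left(11 t - 4\right)}{400 \left(t^{2} + 4\right)} + \frac{46}{525 \left(2 t + 3\right)} + \frac{9}{112 \left(t - 2\right)} - \frac{1}{24 t} - \frac{1}{8 t^{2}}.
Check: d/dt[- \frac{\log{\left(t \right)}}{24} + \frac{9 \log{\left(t - 2 \right)}}{112} + \frac{23 \log{\left(t + \frac{3}{2} \right)}}{525} - \frac{33 \log{\left(t^{2} + 4 \right)}}{800} + \frac{3 \operatorname{atan}{\left(\frac{t}{2} \right)}}{200} + \frac{1}{8 t}] = \frac{3 t^{3} + 3 t + 6}{4 t^{6} - 2 t^{5} + 4 t^{4} - 8 t^{3} - 48 t^{2}}, which equals f(t).

F(t) = - \frac{\log{\left(t \right)}}{24} + \frac{9 \log{\left(t - 2 \right)}}{112} + \frac{23 \log{\left(t + \frac{3}{2} \right)}}{525} - \frac{33 \log{\left(t^{2} + 4 \right)}}{800} + \frac{3 \operatorname{atan}{\left(\frac{t}{2} \right)}}{200} + \frac{1}{8 t} + C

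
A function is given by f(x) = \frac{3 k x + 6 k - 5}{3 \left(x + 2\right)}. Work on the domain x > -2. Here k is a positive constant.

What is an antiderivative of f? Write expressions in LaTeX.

A candidate is checked by its d/dx: the result must match f(x).
Check: d/dx[\frac{3 k x - 5 \log{\left(\frac{x}{2} + 1 \right)}}{3}] = \frac{3 k x + 6 k - 5}{3 x + 6}, which equals f(x).

An antiderivative is F(x) = \frac{3 k x - 5 \log{\left(\frac{x}{2} + 1 \right)}}{3}.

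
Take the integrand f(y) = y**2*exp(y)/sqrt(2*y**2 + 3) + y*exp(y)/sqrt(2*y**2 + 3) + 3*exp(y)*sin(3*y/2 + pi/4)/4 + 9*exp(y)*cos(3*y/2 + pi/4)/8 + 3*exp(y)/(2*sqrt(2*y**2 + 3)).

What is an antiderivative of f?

An antiderivative is F(y) = -(-2*sqrt(2*y**2 + 3) - 3*sin(3*y/2 + pi/4))*exp(y)/4.

f has the shape u'v + uv' for u = sqrt(2*y**2 + 3)/2 + 3*sin(3*y/2 + pi/4)/4 and v = exp(y) — it is the derivative of the product u*v.
Check: d/dy[-(-2*sqrt(2*y**2 + 3) - 3*sin(3*y/2 + pi/4))*exp(y)/4] = (8*y**2*exp(y) + 8*y*exp(y) + 6*sqrt(2*y**2 + 3)*exp(y)*sin(3*y/2 + pi/4) + 9*sqrt(2*y**2 + 3)*exp(y)*cos(3*y/2 + pi/4) + 12*exp(y))/(8*sqrt(2*y**2 + 3)), which equals f(y).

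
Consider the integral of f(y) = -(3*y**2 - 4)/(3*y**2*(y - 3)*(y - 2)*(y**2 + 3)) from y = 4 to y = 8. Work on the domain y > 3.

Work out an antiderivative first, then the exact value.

Factor the denominator (3*y**2*(y - 3)*(y - 2)*(y**2 + 3)) and decompose: f = -13*(5*y + 3)/(756*(y**2 + 3)) + 2/(21*(y - 2)) - 23/(324*(y - 3)) + 5/(81*y) + 2/(27*y**2); each piece integrates to a log, atan, or power term.
F(y) = 5*log(y)/81 - 23*log(y - 3)/324 + 2*log(y - 2)/21 - 65*log(y**2 + 3)/1512 - 13*sqrt(3)*atan(sqrt(3)*y/3)/756 - 2/(27*y) is an antiderivative of f.
Check: d/dy[5*log(y)/81 - 23*log(y - 3)/324 + 2*log(y - 2)/21 - 65*log(y**2 + 3)/1512 - 13*sqrt(3)*atan(sqrt(3)*y/3)/756 - 2/(27*y)] = (4 - 3*y**2)/(3*y**6 - 15*y**5 + 27*y**4 - 45*y**3 + 54*y**2), which equals f(y).
F(8) = -65*log(67)/1512 - 23*log(5)/324 - 13*sqrt(3)*atan(8*sqrt(3)/3)/756 - 1/108 + 5*log(8)/81 + 2*log(6)/21; F(4) = -65*log(19)/1512 - 13*sqrt(3)*atan(4*sqrt(3)/3)/756 - 1/54 + 2*log(2)/21 + 5*log(4)/81.
Integral = F(8) - F(4) = -65*log(67)/1512 - 23*log(5)/324 - 5*log(4)/81 - 2*log(2)/21 - 13*sqrt(3)*atan(8*sqrt(3)/3)/756 + 1/108 + 13*sqrt(3)*atan(4*sqrt(3)/3)/756 + 65*log(19)/1512 + 5*log(8)/81 + 2*log(6)/21.

Antiderivative: F(y) = 5*log(y)/81 - 23*log(y - 3)/324 + 2*log(y - 2)/21 - 65*log(y**2 + 3)/1512 - 13*sqrt(3)*atan(sqrt(3)*y/3)/756 - 2/(27*y); value = -65*log(67)/1512 - 23*log(5)/324 - 5*log(4)/81 - 2*log(2)/21 - 13*sqrt(3)*atan(8*sqrt(3)/3)/756 + 1/108 + 13*sqrt(3)*atan(4*sqrt(3)/3)/756 + 65*log(19)/1512 + 5*log(8)/81 + 2*log(6)/21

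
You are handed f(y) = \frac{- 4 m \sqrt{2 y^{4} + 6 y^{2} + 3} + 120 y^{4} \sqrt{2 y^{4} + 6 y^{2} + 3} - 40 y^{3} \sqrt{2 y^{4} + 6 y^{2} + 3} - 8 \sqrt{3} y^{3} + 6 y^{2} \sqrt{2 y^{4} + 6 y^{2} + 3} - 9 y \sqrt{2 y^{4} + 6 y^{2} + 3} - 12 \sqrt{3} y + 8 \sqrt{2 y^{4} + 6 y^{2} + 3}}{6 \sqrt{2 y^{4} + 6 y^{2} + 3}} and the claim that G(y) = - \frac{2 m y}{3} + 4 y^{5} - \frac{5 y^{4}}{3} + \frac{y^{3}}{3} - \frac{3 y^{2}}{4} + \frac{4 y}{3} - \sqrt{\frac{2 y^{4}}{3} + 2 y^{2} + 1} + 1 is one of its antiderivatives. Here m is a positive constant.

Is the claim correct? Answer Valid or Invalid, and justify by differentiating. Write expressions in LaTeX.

Valid. The derivative of G reproduces f.

d/dy[G] = \frac{- 4 m \sqrt{2 y^{4} + 6 y^{2} + 3} + 120 y^{4} \sqrt{2 y^{4} + 6 y^{2} + 3} - 40 y^{3} \sqrt{2 y^{4} + 6 y^{2} + 3} - 8 \sqrt{3} y^{3} + 6 y^{2} \sqrt{2 y^{4} + 6 y^{2} + 3} - 9 y \sqrt{2 y^{4} + 6 y^{2} + 3} - 12 \sqrt{3} y + 8 \sqrt{2 y^{4} + 6 y^{2} + 3}}{6 \sqrt{2 y^{4} + 6 y^{2} + 3}}
This equals f(y) exactly, so the claim holds.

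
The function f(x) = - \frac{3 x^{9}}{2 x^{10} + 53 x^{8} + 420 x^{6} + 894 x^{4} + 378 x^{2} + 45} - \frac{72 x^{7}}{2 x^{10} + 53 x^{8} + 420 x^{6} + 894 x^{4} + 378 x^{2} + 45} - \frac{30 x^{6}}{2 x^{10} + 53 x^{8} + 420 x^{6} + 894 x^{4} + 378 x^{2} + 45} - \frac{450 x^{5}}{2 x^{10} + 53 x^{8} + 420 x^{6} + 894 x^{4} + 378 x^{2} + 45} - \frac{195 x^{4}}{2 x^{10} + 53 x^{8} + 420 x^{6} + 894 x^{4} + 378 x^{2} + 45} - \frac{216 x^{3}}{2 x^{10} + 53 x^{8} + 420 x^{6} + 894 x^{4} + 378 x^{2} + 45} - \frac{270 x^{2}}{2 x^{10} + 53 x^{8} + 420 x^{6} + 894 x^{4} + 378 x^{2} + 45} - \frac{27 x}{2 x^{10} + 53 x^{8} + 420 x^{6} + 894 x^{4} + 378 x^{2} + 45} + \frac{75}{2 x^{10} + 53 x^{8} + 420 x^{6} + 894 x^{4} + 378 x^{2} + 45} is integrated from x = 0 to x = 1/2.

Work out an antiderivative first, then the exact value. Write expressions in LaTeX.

Antiderivative: F(x) = \frac{5 x}{3 \left(\frac{x^{4}}{3} + 4 x^{2} + 1\right)} - \frac{3 \log{\left(2 x^{2} + 5 \right)}}{4}; value = - \frac{3 \log{\left(\frac{11}{2} \right)}}{4} + \frac{40}{97} + \frac{3 \log{\left(5 \right)}}{4}

Integrate term by term and add the pieces.
F(x) = \frac{5 x}{3 \left(\frac{x^{4}}{3} + 4 x^{2} + 1\right)} - \frac{3 \log{\left(2 x^{2} + 5 \right)}}{4} is an antiderivative of f.
Check: d/dx[\frac{5 x}{3 \left(\frac{x^{4}}{3} + 4 x^{2} + 1\right)} - \frac{3 \log{\left(2 x^{2} + 5 \right)}}{4}] = \frac{- 3 x^{9} - 72 x^{7} - 30 x^{6} - 450 x^{5} - 195 x^{4} - 216 x^{3} - 270 x^{2} - 27 x + 75}{2 x^{10} + 53 x^{8} + 420 x^{6} + 894 x^{4} + 378 x^{2} + 45}, which equals f(x).
F(1/2) = \frac{40}{97} - \frac{3 \log{\left(\frac{11}{2} \right)}}{4}; F(0) = - \frac{3 \log{\left(5 \right)}}{4}.
Integral = F(1/2) - F(0) = - \frac{3 \log{\left(\frac{11}{2} \right)}}{4} + \frac{40}{97} + \frac{3 \log{\left(5 \right)}}{4}.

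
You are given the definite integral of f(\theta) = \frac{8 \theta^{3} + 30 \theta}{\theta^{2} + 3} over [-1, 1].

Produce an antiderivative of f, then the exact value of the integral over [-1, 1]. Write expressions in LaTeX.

Since d/d\theta undoes antidifferentiation here, F'(\theta) = f(\theta) is required of F(\theta).
F(\theta) = \frac{12 \theta^{2} + 9 \log{\left(\frac{\theta^{2}}{2} + \frac{3}{2} \right)} - 2}{3} is an antiderivative of f.
Check: d/d\theta[\frac{12 \theta^{2} + 9 \log{\left(\frac{\theta^{2}}{2} + \frac{3}{2} \right)} - 2}{3}] = \frac{8 \theta^{3} + 30 \theta}{\theta^{2} + 3} = f(\theta).
F(1) = 3 \log{\left(2 \right)} + \frac{10}{3}; F(-1) = 3 \log{\left(2 \right)} + \frac{10}{3}.
Integral = F(1) - F(-1) = 0.

Antiderivative: F(\theta) = \frac{12 \theta^{2} + 9 \log{\left(\frac{\theta^{2}}{2} + \frac{3}{2} \right)} - 2}{3}; value = 0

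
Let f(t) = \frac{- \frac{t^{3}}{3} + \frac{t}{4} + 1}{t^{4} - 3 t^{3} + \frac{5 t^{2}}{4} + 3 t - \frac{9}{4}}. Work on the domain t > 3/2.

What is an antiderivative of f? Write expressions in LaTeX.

Factor the denominator (3 \left(t - 1\right) \left(t + 1\right) \left(2 t - 3\right)^{2}) and decompose: f = - \frac{104}{25 \left(2 t - 3\right)} + \frac{4}{5 \left(2 t - 3\right)^{2}} - \frac{13}{150 \left(t + 1\right)} + \frac{11}{6 \left(t - 1\right)}; each piece integrates to a log, atan, or power term.
Check: d/dt[- \frac{52 \log{\left(t - \frac{3}{2} \right)}}{25} + \frac{11 \log{\left(t - 1 \right)}}{6} - \frac{13 \log{\left(t + 1 \right)}}{150} - \frac{2}{10 t - 15}] = \frac{- 4 t^{3} + 3 t + 12}{12 t^{4} - 36 t^{3} + 15 t^{2} + 36 t - 27}, which equals f(t).

An antiderivative is F(t) = - \frac{52 \log{\left(t - \frac{3}{2} \right)}}{25} + \frac{11 \log{\left(t - 1 \right)}}{6} - \frac{13 \log{\left(t + 1 \right)}}{150} - \frac{2}{10 t - 15}.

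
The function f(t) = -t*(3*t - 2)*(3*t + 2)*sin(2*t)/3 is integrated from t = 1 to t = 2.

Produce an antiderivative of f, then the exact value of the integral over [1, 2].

Antiderivative: F(t) = 3*t**3*cos(2*t)/2 - 9*t**2*sin(2*t)/4 - 35*t*cos(2*t)/12 + 35*sin(2*t)/24; value = 37*cos(4)/6 + 17*cos(2)/12 + 19*sin(2)/24 - 181*sin(4)/24

Since d/dt undoes antidifferentiation here, F'(t) = f(t) is required of F(t).
F(t) = 3*t**3*cos(2*t)/2 - 9*t**2*sin(2*t)/4 - 35*t*cos(2*t)/12 + 35*sin(2*t)/24 is an antiderivative of f.
Check: d/dt[3*t**3*cos(2*t)/2 - 9*t**2*sin(2*t)/4 - 35*t*cos(2*t)/12 + 35*sin(2*t)/24] = -3*t**3*sin(2*t) + 4*t*sin(2*t)/3, which equals f(t).
F(2) = 37*cos(4)/6 - 181*sin(4)/24; F(1) = -19*sin(2)/24 - 17*cos(2)/12.
Integral = F(2) - F(1) = 37*cos(4)/6 + 17*cos(2)/12 + 19*sin(2)/24 - 181*sin(4)/24.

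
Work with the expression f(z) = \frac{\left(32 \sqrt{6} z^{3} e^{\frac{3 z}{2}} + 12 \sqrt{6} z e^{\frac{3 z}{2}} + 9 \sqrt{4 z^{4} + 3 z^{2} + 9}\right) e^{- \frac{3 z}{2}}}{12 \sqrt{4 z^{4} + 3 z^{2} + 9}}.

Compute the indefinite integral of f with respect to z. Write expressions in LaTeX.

A candidate is checked by its d/dz: the result must match f(z).
Check: d/dz[2 \sqrt{\frac{2 z^{4}}{3} + \frac{z^{2}}{2} + \frac{3}{2}} - \frac{e^{- \frac{3 z}{2}}}{2}] = \frac{\left(32 \sqrt{6} z^{3} e^{\frac{3 z}{2}} + 12 \sqrt{6} z e^{\frac{3 z}{2}} + 9 \sqrt{4 z^{4} + 3 z^{2} + 9}\right) e^{- \frac{3 z}{2}}}{12 \sqrt{4 z^{4} + 3 z^{2} + 9}} = f(z).

F(z) = 2 \sqrt{\frac{2 z^{4}}{3} + \frac{z^{2}}{2} + \frac{3}{2}} - \frac{e^{- \frac{3 z}{2}}}{2} + C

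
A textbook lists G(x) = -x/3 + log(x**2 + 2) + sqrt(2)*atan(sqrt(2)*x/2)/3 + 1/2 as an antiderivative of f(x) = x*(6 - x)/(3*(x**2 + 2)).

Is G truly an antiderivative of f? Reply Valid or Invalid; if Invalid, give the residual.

Valid - the claim checks out under differentiation.

d/dx[G] = (-x**2 + 6*x)/(3*x**2 + 6)
This equals f(x) exactly, so the claim holds.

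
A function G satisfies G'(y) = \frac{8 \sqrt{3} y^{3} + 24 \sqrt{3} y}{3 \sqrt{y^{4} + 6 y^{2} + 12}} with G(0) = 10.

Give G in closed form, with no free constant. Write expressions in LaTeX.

The substitution u = \frac{y^{4}}{3} + 2 y^{2} + 4 works: G'(y) is exactly (dG/du)*(du/dy) for that inner function.
A general antiderivative is 4 \sqrt{\frac{y^{4}}{3} + 2 y^{2} + 4} + C.
The condition gives C = 10 - (8) = 2.
So G(y) = \frac{2 \left(2 \sqrt{3} \sqrt{y^{4} + 6 y^{2} + 12} + 3\right)}{3}.
Check: d/dy[\frac{2 \left(2 \sqrt{3} \sqrt{y^{4} + 6 y^{2} + 12} + 3\right)}{3}] = \frac{8 \sqrt{3} y^{3} + 24 \sqrt{3} y}{3 \sqrt{y^{4} + 6 y^{2} + 12}} = G'(y).

G(y) = \frac{2 \left(2 \sqrt{3} \sqrt{y^{4} + 6 y^{2} + 12} + 3\right)}{3}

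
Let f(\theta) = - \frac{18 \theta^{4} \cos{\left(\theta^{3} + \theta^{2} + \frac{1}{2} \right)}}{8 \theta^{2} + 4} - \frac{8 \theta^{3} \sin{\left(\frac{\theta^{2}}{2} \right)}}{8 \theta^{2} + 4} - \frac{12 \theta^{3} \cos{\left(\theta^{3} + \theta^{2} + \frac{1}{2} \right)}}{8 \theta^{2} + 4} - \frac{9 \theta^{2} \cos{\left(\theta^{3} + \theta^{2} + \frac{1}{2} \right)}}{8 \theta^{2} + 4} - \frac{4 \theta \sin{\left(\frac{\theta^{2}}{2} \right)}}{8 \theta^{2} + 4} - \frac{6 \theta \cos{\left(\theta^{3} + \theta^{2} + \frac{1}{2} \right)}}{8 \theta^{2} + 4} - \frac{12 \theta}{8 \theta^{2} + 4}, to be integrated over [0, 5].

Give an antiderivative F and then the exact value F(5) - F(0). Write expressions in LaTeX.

Integrate term by term and add the pieces.
F(\theta) = - \frac{3 \log{\left(2 \theta^{2} + 1 \right)}}{4} - \frac{3 \sin{\left(\theta^{3} + \theta^{2} + \frac{1}{2} \right)}}{4} + \cos{\left(\frac{\theta^{2}}{2} \right)} is an antiderivative of f.
Check: d/d\theta[- \frac{3 \log{\left(2 \theta^{2} + 1 \right)}}{4} - \frac{3 \sin{\left(\theta^{3} + \theta^{2} + \frac{1}{2} \right)}}{4} + \cos{\left(\frac{\theta^{2}}{2} \right)}] = \frac{- 18 \theta^{4} \cos{\left(\theta^{3} + \theta^{2} + \frac{1}{2} \right)} - 8 \theta^{3} \sin{\left(\frac{\theta^{2}}{2} \right)} - 12 \theta^{3} \cos{\left(\theta^{3} + \theta^{2} + \frac{1}{2} \right)} - 9 \theta^{2} \cos{\left(\theta^{3} + \theta^{2} + \frac{1}{2} \right)} - 4 \theta \sin{\left(\frac{\theta^{2}}{2} \right)} - 6 \theta \cos{\left(\theta^{3} + \theta^{2} + \frac{1}{2} \right)} - 12 \theta}{8 \theta^{2} + 4}, which equals f(\theta).
F(5) = - \frac{3 \log{\left(51 \right)}}{4} - \frac{3 \sin{\left(\frac{301}{2} \right)}}{4} + \cos{\left(\frac{25}{2} \right)}; F(0) = 1 - \frac{3 \sin{\left(\frac{1}{2} \right)}}{4}.
Integral = F(5) - F(0) = - \frac{3 \log{\left(51 \right)}}{4} - 1 - \frac{3 \sin{\left(\frac{301}{2} \right)}}{4} + \frac{3 \sin{\left(\frac{1}{2} \right)}}{4} + \cos{\left(\frac{25}{2} \right)}.

Antiderivative: F(\theta) = - \frac{3 \log{\left(2 \theta^{2} + 1 \right)}}{4} - \frac{3 \sin{\left(\theta^{3} + \theta^{2} + \frac{1}{2} \right)}}{4} + \cos{\left(\frac{\theta^{2}}{2} \right)}; value = - \frac{3 \log{\left(51 \right)}}{4} - 1 - \frac{3 \sin{\left(\frac{301}{2} \right)}}{4} + \frac{3 \sin{\left(\frac{1}{2} \right)}}{4} + \cos{\left(\frac{25}{2} \right)}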